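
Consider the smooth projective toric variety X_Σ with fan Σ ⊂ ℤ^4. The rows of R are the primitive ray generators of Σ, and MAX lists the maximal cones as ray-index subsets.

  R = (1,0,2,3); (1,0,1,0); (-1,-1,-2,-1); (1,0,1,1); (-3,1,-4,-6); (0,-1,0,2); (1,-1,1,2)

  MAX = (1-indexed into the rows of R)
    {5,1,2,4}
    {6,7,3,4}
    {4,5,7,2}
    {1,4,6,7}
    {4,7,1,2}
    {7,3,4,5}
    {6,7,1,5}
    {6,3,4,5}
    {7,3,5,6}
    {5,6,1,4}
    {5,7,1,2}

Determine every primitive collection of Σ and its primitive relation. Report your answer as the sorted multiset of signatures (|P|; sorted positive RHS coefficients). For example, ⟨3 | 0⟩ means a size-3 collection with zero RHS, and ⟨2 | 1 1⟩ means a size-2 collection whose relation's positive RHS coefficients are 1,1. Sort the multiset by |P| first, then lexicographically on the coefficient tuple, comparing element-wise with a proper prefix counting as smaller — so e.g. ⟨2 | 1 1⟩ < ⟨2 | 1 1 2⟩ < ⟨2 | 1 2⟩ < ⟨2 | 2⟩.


Σ has 5 primitive collections:

  P={1,3}:  v_{1} + v_{3} = v_{6}  ⟹  sig = ⟨2 | 1⟩
  P={2,6}:  v_{2} + v_{6} = v_{7}  ⟹  sig = ⟨2 | 1⟩
  P={2,3}:  v_{2} + v_{3} = v_{4} + v_{5} + 2·v_{7}  ⟹  sig = ⟨2 | 1 1 2⟩
  P={1,4,5,7}:  v_{1} + v_{4} + v_{5} + v_{7} = 0  ⟹  sig = ⟨4 | 0⟩
  P={4,5,6,7}:  v_{4} + v_{5} + v_{6} + v_{7} = v_{3}  ⟹  sig = ⟨4 | 1⟩

Sorted signature multiset PRS(X):
{ ⟨2 | 1⟩ ×2,  ⟨2 | 1 1 2⟩,  ⟨4 | 0⟩,  ⟨4 | 1⟩ }


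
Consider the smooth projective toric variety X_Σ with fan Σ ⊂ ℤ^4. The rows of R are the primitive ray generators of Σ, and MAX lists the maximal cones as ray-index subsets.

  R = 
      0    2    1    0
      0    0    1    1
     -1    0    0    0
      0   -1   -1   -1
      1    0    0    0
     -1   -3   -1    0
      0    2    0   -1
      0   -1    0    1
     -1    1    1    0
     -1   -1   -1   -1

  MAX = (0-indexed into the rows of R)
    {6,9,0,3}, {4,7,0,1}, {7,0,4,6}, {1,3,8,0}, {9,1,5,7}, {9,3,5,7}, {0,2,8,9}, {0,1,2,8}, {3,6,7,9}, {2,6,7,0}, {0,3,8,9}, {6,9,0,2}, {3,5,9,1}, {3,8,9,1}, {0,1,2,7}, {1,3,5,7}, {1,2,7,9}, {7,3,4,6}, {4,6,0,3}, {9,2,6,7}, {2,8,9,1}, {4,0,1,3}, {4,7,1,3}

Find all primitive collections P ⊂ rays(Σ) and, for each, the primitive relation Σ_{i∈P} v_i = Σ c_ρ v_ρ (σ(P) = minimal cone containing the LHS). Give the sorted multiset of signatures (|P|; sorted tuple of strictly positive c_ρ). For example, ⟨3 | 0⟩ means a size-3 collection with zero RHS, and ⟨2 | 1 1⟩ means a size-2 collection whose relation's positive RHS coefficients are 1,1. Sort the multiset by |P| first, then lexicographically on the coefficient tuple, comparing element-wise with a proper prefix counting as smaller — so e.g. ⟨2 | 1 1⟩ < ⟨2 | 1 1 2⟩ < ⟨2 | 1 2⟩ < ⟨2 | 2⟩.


Σ has 16 primitive collections:

  {2,4}:  v_{2} + v_{4} = 0  ⇒ sig = ⟨2 | 0⟩
  {1,6}:  v_{1} + v_{6} = v_{0}  ⇒ sig = ⟨2 | 1⟩
  {2,3}:  v_{2} + v_{3} = v_{9}  ⇒ sig = ⟨2 | 1⟩
  {4,9}:  v_{4} + v_{9} = v_{3}  ⇒ sig = ⟨2 | 1⟩
  {5,6}:  v_{5} + v_{6} = v_{9}  ⇒ sig = ⟨2 | 1⟩
  {0,5}:  v_{0} + v_{5} = v_{1} + v_{9}  ⇒ sig = ⟨2 | 1 1⟩
  {7,8}:  v_{7} + v_{8} = v_{1} + v_{2}  ⇒ sig = ⟨2 | 1 1⟩
  {4,8}:  v_{4} + v_{8} = v_{0} + v_{1} + v_{3}  ⇒ sig = ⟨2 | 1 1 1⟩
  {2,5}:  v_{2} + v_{5} = v_{1} + v_{7} + 2·v_{9}  ⇒ sig = ⟨2 | 1 1 2⟩
  {4,5}:  v_{4} + v_{5} = v_{1} + 2·v_{3} + v_{7}  ⇒ sig = ⟨2 | 1 1 2⟩
  {6,8}:  v_{6} + v_{8} = 2·v_{0} + v_{9}  ⇒ sig = ⟨2 | 1 2⟩
  {5,8}:  v_{5} + v_{8} = 2·v_{1} + 2·v_{9}  ⇒ sig = ⟨2 | 2 2⟩
  {0,3,7}:  v_{0} + v_{3} + v_{7} = 0  ⇒ sig = ⟨3 | 0⟩
  {0,1,9}:  v_{0} + v_{1} + v_{9} = v_{8}  ⇒ sig = ⟨3 | 1⟩
  {0,7,9}:  v_{0} + v_{7} + v_{9} = v_{2}  ⇒ sig = ⟨3 | 1⟩
  {1,3,7,9}:  v_{1} + v_{3} + v_{7} + v_{9} = v_{5}  ⇒ sig = ⟨4 | 1⟩

Signatures (|P|; sorted positive RHS coefficients), sorted:
{ ⟨2 | 0⟩,  ⟨2 | 1⟩ ×4,  ⟨2 | 1 1⟩ ×2,  ⟨2 | 1 1 1⟩,  ⟨2 | 1 1 2⟩ ×2,  ⟨2 | 1 2⟩,  ⟨2 | 2 2⟩,  ⟨3 | 0⟩,  ⟨3 | 1⟩ ×2,  ⟨4 | 1⟩ }


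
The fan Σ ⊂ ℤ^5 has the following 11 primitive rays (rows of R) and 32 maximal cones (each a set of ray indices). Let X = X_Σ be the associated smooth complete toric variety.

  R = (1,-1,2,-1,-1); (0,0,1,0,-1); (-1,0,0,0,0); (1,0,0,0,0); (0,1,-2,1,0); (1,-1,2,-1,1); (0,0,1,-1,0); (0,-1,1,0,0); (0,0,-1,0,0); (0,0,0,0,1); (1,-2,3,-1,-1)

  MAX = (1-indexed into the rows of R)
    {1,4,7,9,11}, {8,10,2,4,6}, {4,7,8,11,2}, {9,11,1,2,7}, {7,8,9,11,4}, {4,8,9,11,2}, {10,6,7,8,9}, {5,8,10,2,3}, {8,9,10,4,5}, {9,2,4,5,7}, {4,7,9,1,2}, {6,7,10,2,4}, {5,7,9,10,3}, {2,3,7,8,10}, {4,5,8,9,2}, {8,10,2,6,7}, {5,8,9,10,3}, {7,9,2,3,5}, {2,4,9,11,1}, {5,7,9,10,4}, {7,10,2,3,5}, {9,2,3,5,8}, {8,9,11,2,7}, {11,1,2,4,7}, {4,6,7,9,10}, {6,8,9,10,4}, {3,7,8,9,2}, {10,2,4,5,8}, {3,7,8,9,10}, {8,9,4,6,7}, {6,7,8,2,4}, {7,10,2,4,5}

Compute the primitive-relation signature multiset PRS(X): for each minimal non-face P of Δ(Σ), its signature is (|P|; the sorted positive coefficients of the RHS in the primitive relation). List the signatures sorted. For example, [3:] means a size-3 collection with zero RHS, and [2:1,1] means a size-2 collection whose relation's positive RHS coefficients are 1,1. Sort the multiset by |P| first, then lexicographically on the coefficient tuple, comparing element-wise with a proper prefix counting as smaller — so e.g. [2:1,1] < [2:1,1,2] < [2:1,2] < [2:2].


Δ(Σ) — 11 vertices, 18 min non-faces:

  P={3,4}:  v_{3} + v_{4} = 0 — sig = [2:]
  P={1,8}:  v_{1} + v_{8} = v_{11} — sig = [2:1]
  P={5,6}:  v_{5} + v_{6} = v_{4} + v_{10} — sig = [2:1,1]
  P={1,5}:  v_{1} + v_{5} = v_{2} + v_{4} + v_{9} — sig = [2:1,1,1]
  P={1,10}:  v_{1} + v_{10} = v_{4} + v_{7} + v_{8} — sig = [2:1,1,1]
  P={3,6}:  v_{3} + v_{6} = v_{7} + v_{8} + v_{10} — sig = [2:1,1,1]
  P={1,3}:  v_{1} + v_{3} = v_{2} + v_{7} + v_{8} + v_{9} — sig = [2:1,1,1,1]
  P={5,11}:  v_{5} + v_{11} = v_{2} + v_{4} + v_{8} + v_{9} — sig = [2:1,1,1,1]
  P={3,11}:  v_{3} + v_{11} = v_{2} + v_{7} + 2·v_{8} + v_{9} — sig = [2:1,1,1,2]
  P={10,11}:  v_{10} + v_{11} = v_{4} + v_{7} + 2·v_{8} — sig = [2:1,1,2]
  P={1,6}:  v_{1} + v_{6} = 2·v_{4} + 2·v_{7} + 2·v_{8} — sig = [2:2,2,2]
  P={6,11}:  v_{6} + v_{11} = 2·v_{4} + 2·v_{7} + 3·v_{8} — sig = [2:2,2,3]
  P={2,9,10}:  v_{2} + v_{9} + v_{10} = 0 — sig = [3:]
  P={5,7,8}:  v_{5} + v_{7} + v_{8} = 0 — sig = [3:]
  P={2,6,9}:  v_{2} + v_{6} + v_{9} = v_{4} + v_{7} + v_{8} — sig = [3:1,1,1]
  P={4,7,8,10}:  v_{4} + v_{7} + v_{8} + v_{10} = v_{6} — sig = [4:1]
  P={2,4,7,8,9}:  v_{2} + v_{4} + v_{7} + v_{8} + v_{9} = v_{1} — sig = [5:1]
  P={2,4,7,9,11}:  v_{2} + v_{4} + v_{7} + v_{9} + v_{11} = 2·v_{1} — sig = [5:2]

Sorted signature multiset PRS(X):
    |P|=2: 12 collections, coeffs (), (1), (1,1), (1,1,1), (1,1,1), (1,1,1), (1,1,1,1), (1,1,1,1), (1,1,1,2), (1,1,2), (2,2,2), (2,2,3)
    |P|=3: 3 collections, coeffs (), (), (1,1,1)
    |P|=4: 1 collection, coeffs (1)
    |P|=5: 2 collections, coeffs (1), (2)


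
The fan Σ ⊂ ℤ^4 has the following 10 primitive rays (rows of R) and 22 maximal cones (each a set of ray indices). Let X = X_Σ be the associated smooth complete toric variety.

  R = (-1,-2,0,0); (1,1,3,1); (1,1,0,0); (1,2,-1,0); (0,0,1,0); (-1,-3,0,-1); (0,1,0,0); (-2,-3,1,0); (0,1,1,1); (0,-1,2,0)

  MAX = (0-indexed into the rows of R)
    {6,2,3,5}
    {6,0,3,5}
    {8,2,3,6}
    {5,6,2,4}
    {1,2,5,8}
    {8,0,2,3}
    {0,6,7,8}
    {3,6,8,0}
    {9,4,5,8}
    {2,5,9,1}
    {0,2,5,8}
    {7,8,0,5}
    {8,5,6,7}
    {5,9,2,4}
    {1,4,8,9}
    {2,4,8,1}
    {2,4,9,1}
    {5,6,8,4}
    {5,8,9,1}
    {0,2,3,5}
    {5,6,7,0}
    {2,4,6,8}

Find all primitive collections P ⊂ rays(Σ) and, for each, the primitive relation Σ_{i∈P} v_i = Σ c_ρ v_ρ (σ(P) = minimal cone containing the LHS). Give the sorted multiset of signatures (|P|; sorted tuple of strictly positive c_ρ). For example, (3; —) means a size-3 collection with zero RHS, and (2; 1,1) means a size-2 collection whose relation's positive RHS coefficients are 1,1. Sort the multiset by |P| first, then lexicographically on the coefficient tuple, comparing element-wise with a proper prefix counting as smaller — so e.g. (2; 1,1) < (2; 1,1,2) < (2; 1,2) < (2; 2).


|primitive collections| = 20. Relations:

  P={0,4}:  v_{0} + v_{4} = v_{5} + v_{8} — sig = (2; 1,1)
  P={2,7}:  v_{2} + v_{7} = v_{5} + v_{8} — sig = (2; 1,1)
  P={3,4}:  v_{3} + v_{4} = v_{2} + v_{6} — sig = (2; 1,1)
  P={3,7}:  v_{3} + v_{7} = v_{0} + v_{6} — sig = (2; 1,1)
  P={3,9}:  v_{3} + v_{9} = v_{2} + v_{4} — sig = (2; 1,1)
  P={1,3}:  v_{1} + v_{3} = 2·v_{2} + v_{4} + v_{8} — sig = (2; 1,1,2)
  P={1,6}:  v_{1} + v_{6} = v_{2} + 2·v_{4} + v_{8} — sig = (2; 1,1,2)
  P={1,7}:  v_{1} + v_{7} = v_{5} + 2·v_{8} + v_{9} — sig = (2; 1,1,2)
  P={0,9}:  v_{0} + v_{9} = v_{2} + 2·v_{5} + 2·v_{8} — sig = (2; 1,2,2)
  P={4,7}:  v_{4} + v_{7} = 2·v_{5} + v_{6} + 2·v_{8} — sig = (2; 1,2,2)
  P={7,9}:  v_{7} + v_{9} = v_{4} + 2·v_{5} + 2·v_{8} — sig = (2; 1,2,2)
  P={6,9}:  v_{6} + v_{9} = 2·v_{4} — sig = (2; 2)
  P={0,1}:  v_{0} + v_{1} = 2·v_{2} + 2·v_{5} + 3·v_{8} — sig = (2; 2,2,3)
  P={0,2,6}:  v_{0} + v_{2} + v_{6} = 0 — sig = (3; —)
  P={3,5,8}:  v_{3} + v_{5} + v_{8} = 0 — sig = (3; —)
  P={2,8,9}:  v_{2} + v_{8} + v_{9} = v_{1} — sig = (3; 1)
  P={1,4,5}:  v_{1} + v_{4} + v_{5} = 2·v_{9} — sig = (3; 2)
  P={0,5,6,8}:  v_{0} + v_{5} + v_{6} + v_{8} = v_{7} — sig = (4; 1)
  P={2,4,5,8}:  v_{2} + v_{4} + v_{5} + v_{8} = v_{9} — sig = (4; 1)
  P={2,5,6,8}:  v_{2} + v_{5} + v_{6} + v_{8} = v_{4} — sig = (4; 1)

Hence PRS(X_Σ) =
{ (2; 1,1) ×5,  (2; 1,1,2) ×3,  (2; 1,2,2) ×3,  (2; 2),  (2; 2,2,3),  (3; —) ×2,  (3; 1),  (3; 2),  (4; 1) ×3 }


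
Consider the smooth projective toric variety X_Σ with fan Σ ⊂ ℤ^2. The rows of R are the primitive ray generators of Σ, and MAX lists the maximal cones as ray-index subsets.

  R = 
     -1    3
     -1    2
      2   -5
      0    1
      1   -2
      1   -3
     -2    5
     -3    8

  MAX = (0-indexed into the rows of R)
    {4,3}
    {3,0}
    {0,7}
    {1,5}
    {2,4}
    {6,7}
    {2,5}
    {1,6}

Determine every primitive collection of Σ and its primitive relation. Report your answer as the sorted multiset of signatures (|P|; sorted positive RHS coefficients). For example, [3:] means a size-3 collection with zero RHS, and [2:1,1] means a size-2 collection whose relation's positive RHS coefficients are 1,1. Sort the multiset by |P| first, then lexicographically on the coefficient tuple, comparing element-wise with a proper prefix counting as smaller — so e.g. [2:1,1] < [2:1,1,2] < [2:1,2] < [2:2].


Δ(Σ) — 8 vertices, 20 min non-faces:

  {0,5}:  v_{0} + v_{5} = 0 — sig = [2:]
  {1,4}:  v_{1} + v_{4} = 0 — sig = [2:]
  {2,6}:  v_{2} + v_{6} = 0 — sig = [2:]
  {0,1}:  v_{0} + v_{1} = v_{6} — sig = [2:1]
  {0,2}:  v_{0} + v_{2} = v_{4} — sig = [2:1]
  {0,4}:  v_{0} + v_{4} = v_{3} — sig = [2:1]
  {0,6}:  v_{0} + v_{6} = v_{7} — sig = [2:1]
  {1,2}:  v_{1} + v_{2} = v_{5} — sig = [2:1]
  {1,3}:  v_{1} + v_{3} = v_{0} — sig = [2:1]
  {2,7}:  v_{2} + v_{7} = v_{0} — sig = [2:1]
  {3,5}:  v_{3} + v_{5} = v_{4} — sig = [2:1]
  {4,5}:  v_{4} + v_{5} = v_{2} — sig = [2:1]
  {4,6}:  v_{4} + v_{6} = v_{0} — sig = [2:1]
  {5,6}:  v_{5} + v_{6} = v_{1} — sig = [2:1]
  {5,7}:  v_{5} + v_{7} = v_{6} — sig = [2:1]
  {1,7}:  v_{1} + v_{7} = 2·v_{6} — sig = [2:2]
  {2,3}:  v_{2} + v_{3} = 2·v_{4} — sig = [2:2]
  {3,6}:  v_{3} + v_{6} = 2·v_{0} — sig = [2:2]
  {4,7}:  v_{4} + v_{7} = 2·v_{0} — sig = [2:2]
  {3,7}:  v_{3} + v_{7} = 3·v_{0} — sig = [2:3]

Sorted signature multiset PRS(X):
    |P|=2: 20 collections, coeffs (), (), (), (1), (1), (1), (1), (1), (1), (1), (1), (1), (1), (1), (1), (2), (2), (2), (2), (3)


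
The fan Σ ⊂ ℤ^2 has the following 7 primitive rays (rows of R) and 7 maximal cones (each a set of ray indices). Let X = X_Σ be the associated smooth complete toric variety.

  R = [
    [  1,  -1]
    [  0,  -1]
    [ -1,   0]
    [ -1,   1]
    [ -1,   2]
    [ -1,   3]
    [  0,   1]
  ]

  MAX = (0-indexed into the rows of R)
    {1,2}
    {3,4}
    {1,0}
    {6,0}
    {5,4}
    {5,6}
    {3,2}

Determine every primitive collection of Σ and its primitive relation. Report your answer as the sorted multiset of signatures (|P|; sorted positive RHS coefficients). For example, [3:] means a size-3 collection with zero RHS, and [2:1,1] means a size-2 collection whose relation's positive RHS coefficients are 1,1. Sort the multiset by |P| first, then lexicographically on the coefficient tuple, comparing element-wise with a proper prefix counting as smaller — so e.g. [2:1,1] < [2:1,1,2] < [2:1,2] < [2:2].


The 14 primitive collections of Σ (r=7, n=2):

  {0,3}:  v_{0} + v_{3} = 0 ; sig = [2:]
  {1,6}:  v_{1} + v_{6} = 0 ; sig = [2:]
  {0,2}:  v_{0} + v_{2} = v_{1} ; sig = [2:1]
  {0,4}:  v_{0} + v_{4} = v_{6} ; sig = [2:1]
  {1,3}:  v_{1} + v_{3} = v_{2} ; sig = [2:1]
  {1,4}:  v_{1} + v_{4} = v_{3} ; sig = [2:1]
  {1,5}:  v_{1} + v_{5} = v_{4} ; sig = [2:1]
  {2,6}:  v_{2} + v_{6} = v_{3} ; sig = [2:1]
  {3,6}:  v_{3} + v_{6} = v_{4} ; sig = [2:1]
  {4,6}:  v_{4} + v_{6} = v_{5} ; sig = [2:1]
  {2,5}:  v_{2} + v_{5} = v_{3} + v_{4} ; sig = [2:1,1]
  {0,5}:  v_{0} + v_{5} = 2·v_{6} ; sig = [2:2]
  {2,4}:  v_{2} + v_{4} = 2·v_{3} ; sig = [2:2]
  {3,5}:  v_{3} + v_{5} = 2·v_{4} ; sig = [2:2]

Hence PRS(X_Σ) =
{ [2:] ×2,  [2:1] ×8,  [2:1,1],  [2:2] ×3 }


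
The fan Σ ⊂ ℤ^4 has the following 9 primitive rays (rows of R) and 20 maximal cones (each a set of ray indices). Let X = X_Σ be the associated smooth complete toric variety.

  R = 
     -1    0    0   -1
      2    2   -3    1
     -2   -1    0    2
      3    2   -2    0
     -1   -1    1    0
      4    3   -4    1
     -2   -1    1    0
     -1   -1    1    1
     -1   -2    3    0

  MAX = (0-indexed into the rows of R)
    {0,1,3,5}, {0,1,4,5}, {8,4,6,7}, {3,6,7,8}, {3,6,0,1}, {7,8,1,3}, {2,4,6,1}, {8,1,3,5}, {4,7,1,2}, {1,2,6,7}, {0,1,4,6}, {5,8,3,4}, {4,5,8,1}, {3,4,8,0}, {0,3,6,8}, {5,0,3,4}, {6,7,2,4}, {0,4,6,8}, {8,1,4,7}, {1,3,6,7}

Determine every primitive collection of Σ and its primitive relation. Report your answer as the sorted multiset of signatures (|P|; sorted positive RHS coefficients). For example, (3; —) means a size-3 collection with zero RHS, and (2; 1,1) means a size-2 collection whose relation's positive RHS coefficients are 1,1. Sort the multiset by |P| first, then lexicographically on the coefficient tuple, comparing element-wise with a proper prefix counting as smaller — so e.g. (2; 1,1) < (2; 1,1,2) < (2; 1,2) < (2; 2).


The 14 primitive collections of Σ (r=9, n=4):

  • {0,7}:  v_{0} + v_{7} = v_{6} ; sig = (2; 1)
  • {5,6}:  v_{5} + v_{6} = v_{1} ; sig = (2; 1)
  • {2,3}:  v_{2} + v_{3} = v_{1} + v_{7} ; sig = (2; 1,1)
  • {0,2}:  v_{0} + v_{2} = v_{1} + v_{4} + 2·v_{6} ; sig = (2; 1,1,2)
  • {2,5}:  v_{2} + v_{5} = 2·v_{1} + v_{4} + v_{7} ; sig = (2; 1,1,2)
  • {2,8}:  v_{2} + v_{8} = v_{4} + 2·v_{7} ; sig = (2; 1,2)
  • {5,7}:  v_{5} + v_{7} = 2·v_{1} + v_{8} ; sig = (2; 1,2)
  • {0,1,8}:  v_{0} + v_{1} + v_{8} = 0 ; sig = (3; —)
  • {3,4,6}:  v_{3} + v_{4} + v_{6} = 0 ; sig = (3; —)
  • {1,3,4}:  v_{1} + v_{3} + v_{4} = v_{5} ; sig = (3; 1)
  • {1,6,8}:  v_{1} + v_{6} + v_{8} = v_{7} ; sig = (3; 1)
  • {0,5,8}:  v_{0} + v_{5} + v_{8} = v_{3} + v_{4} ; sig = (3; 1,1)
  • {3,4,7}:  v_{3} + v_{4} + v_{7} = v_{1} + v_{8} ; sig = (3; 1,1)
  • {1,4,6,7}:  v_{1} + v_{4} + v_{6} + v_{7} = v_{2} ; sig = (4; 1)

Hence PRS(X_Σ) =
    (2; 1)
    (2; 1)
    (2; 1,1)
    (2; 1,1,2)
    (2; 1,1,2)
    (2; 1,2)
    (2; 1,2)
    (3; —)
    (3; —)
    (3; 1)
    (3; 1)
    (3; 1,1)
    (3; 1,1)
    (4; 1)


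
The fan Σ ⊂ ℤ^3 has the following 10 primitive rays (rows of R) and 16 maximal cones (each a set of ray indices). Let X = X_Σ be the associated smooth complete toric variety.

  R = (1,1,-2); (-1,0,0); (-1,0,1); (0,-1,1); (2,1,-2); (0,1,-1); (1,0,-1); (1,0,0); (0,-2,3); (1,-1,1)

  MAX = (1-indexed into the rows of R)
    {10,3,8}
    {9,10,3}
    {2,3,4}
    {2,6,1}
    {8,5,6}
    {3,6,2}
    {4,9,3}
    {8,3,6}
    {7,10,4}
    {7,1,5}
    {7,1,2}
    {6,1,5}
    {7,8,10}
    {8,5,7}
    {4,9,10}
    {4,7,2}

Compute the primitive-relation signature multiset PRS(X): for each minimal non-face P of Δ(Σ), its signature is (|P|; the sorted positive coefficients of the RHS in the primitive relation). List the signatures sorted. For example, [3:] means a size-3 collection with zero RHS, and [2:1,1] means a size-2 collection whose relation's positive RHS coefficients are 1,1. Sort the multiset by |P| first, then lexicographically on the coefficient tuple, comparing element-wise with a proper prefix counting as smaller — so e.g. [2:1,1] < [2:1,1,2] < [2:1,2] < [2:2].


22 minimal non-faces of Δ(Σ) (on 10 rays):

  {2,8}:  v_{2} + v_{8} = 0  so sig = [2:]
  {3,7}:  v_{3} + v_{7} = 0  so sig = [2:]
  {4,6}:  v_{4} + v_{6} = 0  so sig = [2:]
  {1,3}:  v_{1} + v_{3} = v_{6}  so sig = [2:1]
  {1,4}:  v_{1} + v_{4} = v_{7}  so sig = [2:1]
  {1,8}:  v_{1} + v_{8} = v_{5}  so sig = [2:1]
  {1,9}:  v_{1} + v_{9} = v_{10}  so sig = [2:1]
  {2,5}:  v_{2} + v_{5} = v_{1}  so sig = [2:1]
  {2,10}:  v_{2} + v_{10} = v_{4}  so sig = [2:1]
  {4,8}:  v_{4} + v_{8} = v_{10}  so sig = [2:1]
  {6,7}:  v_{6} + v_{7} = v_{1}  so sig = [2:1]
  {6,10}:  v_{6} + v_{10} = v_{8}  so sig = [2:1]
  {1,10}:  v_{1} + v_{10} = v_{7} + v_{8}  so sig = [2:1,1]
  {3,5}:  v_{3} + v_{5} = v_{6} + v_{8}  so sig = [2:1,1]
  {4,5}:  v_{4} + v_{5} = v_{7} + v_{8}  so sig = [2:1,1]
  {5,9}:  v_{5} + v_{9} = v_{8} + v_{10}  so sig = [2:1,1]
  {6,9}:  v_{6} + v_{9} = v_{3} + v_{10}  so sig = [2:1,1]
  {7,9}:  v_{7} + v_{9} = v_{4} + v_{10}  so sig = [2:1,1]
  {2,9}:  v_{2} + v_{9} = v_{3} + 2·v_{4}  so sig = [2:1,2]
  {5,10}:  v_{5} + v_{10} = v_{7} + 2·v_{8}  so sig = [2:1,2]
  {8,9}:  v_{8} + v_{9} = v_{3} + 2·v_{10}  so sig = [2:1,2]
  {3,4,10}:  v_{3} + v_{4} + v_{10} = v_{9}  so sig = [3:1]

Sorted signature multiset PRS(X):
{ [2:] ×3,  [2:1] ×9,  [2:1,1] ×6,  [2:1,2] ×3,  [3:1] }


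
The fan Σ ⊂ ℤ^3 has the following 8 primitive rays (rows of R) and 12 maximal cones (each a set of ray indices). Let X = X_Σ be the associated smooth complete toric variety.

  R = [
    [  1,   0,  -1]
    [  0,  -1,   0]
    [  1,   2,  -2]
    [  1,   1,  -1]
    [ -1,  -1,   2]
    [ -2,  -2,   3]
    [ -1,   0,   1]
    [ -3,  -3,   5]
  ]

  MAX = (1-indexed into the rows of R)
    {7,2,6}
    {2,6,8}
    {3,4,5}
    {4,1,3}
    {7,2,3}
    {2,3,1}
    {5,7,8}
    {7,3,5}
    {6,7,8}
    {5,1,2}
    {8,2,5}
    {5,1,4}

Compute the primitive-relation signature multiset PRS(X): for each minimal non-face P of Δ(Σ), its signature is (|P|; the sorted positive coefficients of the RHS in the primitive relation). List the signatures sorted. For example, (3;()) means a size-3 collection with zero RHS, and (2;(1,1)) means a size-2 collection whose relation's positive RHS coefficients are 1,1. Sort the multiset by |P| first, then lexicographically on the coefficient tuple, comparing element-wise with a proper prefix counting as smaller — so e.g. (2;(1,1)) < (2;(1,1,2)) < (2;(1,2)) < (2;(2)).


14 collections generate NE(X_Σ); each relation:

  • {1,7}:  v_{1} + v_{7} = 0  ⇒ sig = (2;())
  • {2,4}:  v_{2} + v_{4} = v_{1}  ⇒ sig = (2;(1))
  • {3,6}:  v_{3} + v_{6} = v_{7}  ⇒ sig = (2;(1))
  • {4,6}:  v_{4} + v_{6} = v_{5}  ⇒ sig = (2;(1))
  • {5,6}:  v_{5} + v_{6} = v_{8}  ⇒ sig = (2;(1))
  • {1,6}:  v_{1} + v_{6} = v_{2} + v_{5}  ⇒ sig = (2;(1,1))
  • {3,8}:  v_{3} + v_{8} = v_{5} + v_{7}  ⇒ sig = (2;(1,1))
  • {4,7}:  v_{4} + v_{7} = v_{3} + v_{5}  ⇒ sig = (2;(1,1))
  • {1,8}:  v_{1} + v_{8} = v_{2} + 2·v_{5}  ⇒ sig = (2;(1,2))
  • {4,8}:  v_{4} + v_{8} = 2·v_{5}  ⇒ sig = (2;(2))
  • {2,3,5}:  v_{2} + v_{3} + v_{5} = 0  ⇒ sig = (3;())
  • {1,3,5}:  v_{1} + v_{3} + v_{5} = v_{4}  ⇒ sig = (3;(1))
  • {2,5,7}:  v_{2} + v_{5} + v_{7} = v_{6}  ⇒ sig = (3;(1))
  • {2,7,8}:  v_{2} + v_{7} + v_{8} = 2·v_{6}  ⇒ sig = (3;(2))

Signatures (|P|; sorted positive RHS coefficients), sorted:
{ (2;()),  (2;(1)) ×4,  (2;(1,1)) ×3,  (2;(1,2)),  (2;(2)),  (3;()),  (3;(1)) ×2,  (3;(2)) }


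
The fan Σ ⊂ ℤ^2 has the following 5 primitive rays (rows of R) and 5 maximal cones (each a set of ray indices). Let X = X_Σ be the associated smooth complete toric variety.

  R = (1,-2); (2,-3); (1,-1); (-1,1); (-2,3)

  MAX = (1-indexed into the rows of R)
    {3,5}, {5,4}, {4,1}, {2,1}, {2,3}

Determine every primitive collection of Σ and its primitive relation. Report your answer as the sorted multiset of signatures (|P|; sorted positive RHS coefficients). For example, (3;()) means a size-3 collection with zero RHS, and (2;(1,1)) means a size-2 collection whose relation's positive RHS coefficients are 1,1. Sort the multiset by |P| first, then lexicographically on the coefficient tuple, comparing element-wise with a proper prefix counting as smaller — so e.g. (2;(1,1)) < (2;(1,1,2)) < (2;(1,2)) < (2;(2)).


Minimal non-faces — 5 found among 5 rays, 5 max cones:

  {2,5}:  v_{2} + v_{5} = 0  ⇒ sig = (2;())
  {3,4}:  v_{3} + v_{4} = 0  ⇒ sig = (2;())
  {1,3}:  v_{1} + v_{3} = v_{2}  ⇒ sig = (2;(1))
  {1,5}:  v_{1} + v_{5} = v_{4}  ⇒ sig = (2;(1))
  {2,4}:  v_{2} + v_{4} = v_{1}  ⇒ sig = (2;(1))

Sorted signature multiset PRS(X):
    |P|=2: 5 collections, coeffs (), (), (1), (1), (1)


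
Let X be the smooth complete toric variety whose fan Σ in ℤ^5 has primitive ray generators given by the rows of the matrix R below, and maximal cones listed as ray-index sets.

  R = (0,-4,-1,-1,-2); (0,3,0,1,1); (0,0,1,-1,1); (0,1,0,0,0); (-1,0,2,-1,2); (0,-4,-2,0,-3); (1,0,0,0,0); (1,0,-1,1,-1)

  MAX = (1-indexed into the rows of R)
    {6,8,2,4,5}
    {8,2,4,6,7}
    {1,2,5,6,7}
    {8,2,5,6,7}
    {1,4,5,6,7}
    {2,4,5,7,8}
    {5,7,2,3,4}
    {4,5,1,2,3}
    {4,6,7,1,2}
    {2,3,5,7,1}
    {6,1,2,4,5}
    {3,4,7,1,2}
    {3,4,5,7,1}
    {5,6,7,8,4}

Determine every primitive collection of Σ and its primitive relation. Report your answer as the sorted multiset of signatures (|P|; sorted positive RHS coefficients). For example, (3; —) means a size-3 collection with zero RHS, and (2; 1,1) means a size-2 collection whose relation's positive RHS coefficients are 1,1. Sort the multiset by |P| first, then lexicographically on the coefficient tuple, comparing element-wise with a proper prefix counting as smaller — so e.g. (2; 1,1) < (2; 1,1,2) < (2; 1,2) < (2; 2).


5 collections generate NE(X_Σ); each relation:

  P = {3,6}:  v_{3} + v_{6} = v_{1} ; sig = (2; 1)
  P = {3,8}:  v_{3} + v_{8} = v_{7} ; sig = (2; 1)
  P = {1,8}:  v_{1} + v_{8} = v_{6} + v_{7} ; sig = (2; 1,1)
  P = {2,4,5,6,7}:  v_{2} + v_{4} + v_{5} + v_{6} + v_{7} = 0 ; sig = (5; —)
  P = {1,2,4,5,7}:  v_{1} + v_{2} + v_{4} + v_{5} + v_{7} = v_{3} ; sig = (5; 1)

Signatures (|P|; sorted positive RHS coefficients), sorted:
{ (2; 1) ×2,  (2; 1,1),  (5; —),  (5; 1) }


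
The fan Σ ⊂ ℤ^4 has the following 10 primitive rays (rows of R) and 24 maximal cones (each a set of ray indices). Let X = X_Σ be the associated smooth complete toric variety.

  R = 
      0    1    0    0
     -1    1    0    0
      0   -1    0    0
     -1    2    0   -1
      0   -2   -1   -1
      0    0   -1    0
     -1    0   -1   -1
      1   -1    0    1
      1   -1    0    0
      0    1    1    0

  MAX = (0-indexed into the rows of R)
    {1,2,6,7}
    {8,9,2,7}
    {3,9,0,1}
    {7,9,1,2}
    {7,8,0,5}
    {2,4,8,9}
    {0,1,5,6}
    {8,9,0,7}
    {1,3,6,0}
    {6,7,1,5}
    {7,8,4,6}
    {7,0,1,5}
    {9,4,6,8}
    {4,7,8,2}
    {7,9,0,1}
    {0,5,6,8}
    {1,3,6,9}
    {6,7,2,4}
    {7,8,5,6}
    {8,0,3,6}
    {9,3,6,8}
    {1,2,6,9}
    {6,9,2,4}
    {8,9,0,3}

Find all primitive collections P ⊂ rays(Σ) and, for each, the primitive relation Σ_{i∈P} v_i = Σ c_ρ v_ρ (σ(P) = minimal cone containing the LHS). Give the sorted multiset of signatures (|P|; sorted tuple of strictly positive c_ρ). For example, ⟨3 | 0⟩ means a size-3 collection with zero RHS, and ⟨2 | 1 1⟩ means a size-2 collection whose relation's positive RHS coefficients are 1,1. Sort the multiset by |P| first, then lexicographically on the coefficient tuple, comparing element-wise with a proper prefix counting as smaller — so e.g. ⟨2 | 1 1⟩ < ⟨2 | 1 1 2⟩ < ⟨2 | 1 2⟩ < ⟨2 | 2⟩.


Σ has 16 primitive collections:

  P={0,2}:  v_{0} + v_{2} = 0  ⇒ sig = ⟨2 | 0⟩
  P={1,8}:  v_{1} + v_{8} = 0  ⇒ sig = ⟨2 | 0⟩
  P={3,7}:  v_{3} + v_{7} = v_{0}  ⇒ sig = ⟨2 | 1⟩
  P={5,9}:  v_{5} + v_{9} = v_{0}  ⇒ sig = ⟨2 | 1⟩
  P={0,4}:  v_{0} + v_{4} = v_{6} + v_{8}  ⇒ sig = ⟨2 | 1 1⟩
  P={1,4}:  v_{1} + v_{4} = v_{2} + v_{6}  ⇒ sig = ⟨2 | 1 1⟩
  P={2,3}:  v_{2} + v_{3} = v_{6} + v_{9}  ⇒ sig = ⟨2 | 1 1⟩
  P={2,5}:  v_{2} + v_{5} = v_{6} + v_{7}  ⇒ sig = ⟨2 | 1 1⟩
  P={3,4}:  v_{3} + v_{4} = 2·v_{6} + v_{8} + v_{9}  ⇒ sig = ⟨2 | 1 1 2⟩
  P={4,5}:  v_{4} + v_{5} = 2·v_{6} + v_{7} + v_{8}  ⇒ sig = ⟨2 | 1 1 2⟩
  P={3,5}:  v_{3} + v_{5} = 2·v_{0} + v_{6}  ⇒ sig = ⟨2 | 1 2⟩
  P={6,7,9}:  v_{6} + v_{7} + v_{9} = 0  ⇒ sig = ⟨3 | 0⟩
  P={0,6,7}:  v_{0} + v_{6} + v_{7} = v_{5}  ⇒ sig = ⟨3 | 1⟩
  P={0,6,9}:  v_{0} + v_{6} + v_{9} = v_{3}  ⇒ sig = ⟨3 | 1⟩
  P={2,6,8}:  v_{2} + v_{6} + v_{8} = v_{4}  ⇒ sig = ⟨3 | 1⟩
  P={4,7,9}:  v_{4} + v_{7} + v_{9} = v_{2} + v_{8}  ⇒ sig = ⟨3 | 1 1⟩

so the primitive-relation signature multiset is
{ ⟨2 | 0⟩ ×2,  ⟨2 | 1⟩ ×2,  ⟨2 | 1 1⟩ ×4,  ⟨2 | 1 1 2⟩ ×2,  ⟨2 | 1 2⟩,  ⟨3 | 0⟩,  ⟨3 | 1⟩ ×3,  ⟨3 | 1 1⟩ }


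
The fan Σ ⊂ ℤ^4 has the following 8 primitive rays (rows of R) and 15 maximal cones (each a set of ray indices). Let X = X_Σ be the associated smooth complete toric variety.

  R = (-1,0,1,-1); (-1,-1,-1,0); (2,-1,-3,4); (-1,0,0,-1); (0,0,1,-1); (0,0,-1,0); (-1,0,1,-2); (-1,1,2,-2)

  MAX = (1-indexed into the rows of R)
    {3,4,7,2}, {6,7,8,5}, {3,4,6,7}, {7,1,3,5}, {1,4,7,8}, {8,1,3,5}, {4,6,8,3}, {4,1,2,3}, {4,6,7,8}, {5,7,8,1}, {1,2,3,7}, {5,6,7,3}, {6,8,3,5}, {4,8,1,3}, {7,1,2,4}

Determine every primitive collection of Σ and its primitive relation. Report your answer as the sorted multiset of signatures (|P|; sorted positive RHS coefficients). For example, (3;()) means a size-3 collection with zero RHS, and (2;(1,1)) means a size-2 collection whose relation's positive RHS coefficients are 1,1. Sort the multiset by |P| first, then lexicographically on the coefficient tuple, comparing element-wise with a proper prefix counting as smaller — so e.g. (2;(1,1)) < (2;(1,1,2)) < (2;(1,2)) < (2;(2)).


Minimal non-faces — 7 found among 8 rays, 15 max cones:

  P={1,6}:  v_{1} + v_{6} = v_{4}  →  sig = (2;(1))
  P={4,5}:  v_{4} + v_{5} = v_{7}  →  sig = (2;(1))
  P={2,8}:  v_{2} + v_{8} = v_{1} + v_{4}  →  sig = (2;(1,1))
  P={2,5}:  v_{2} + v_{5} = v_{1} + v_{3} + 2·v_{7}  →  sig = (2;(1,1,2))
  P={2,6}:  v_{2} + v_{6} = v_{3} + 2·v_{4} + v_{7}  →  sig = (2;(1,1,2))
  P={3,7,8}:  v_{3} + v_{7} + v_{8} = 0  →  sig = (3;())
  P={1,3,4,7}:  v_{1} + v_{3} + v_{4} + v_{7} = v_{2}  →  sig = (4;(1))

Sorted signature multiset PRS(X):
    |P|=2: 5 collections, coeffs (1), (1), (1,1), (1,1,2), (1,1,2)
    |P|=3: 1 collection, coeffs ()
    |P|=4: 1 collection, coeffs (1)


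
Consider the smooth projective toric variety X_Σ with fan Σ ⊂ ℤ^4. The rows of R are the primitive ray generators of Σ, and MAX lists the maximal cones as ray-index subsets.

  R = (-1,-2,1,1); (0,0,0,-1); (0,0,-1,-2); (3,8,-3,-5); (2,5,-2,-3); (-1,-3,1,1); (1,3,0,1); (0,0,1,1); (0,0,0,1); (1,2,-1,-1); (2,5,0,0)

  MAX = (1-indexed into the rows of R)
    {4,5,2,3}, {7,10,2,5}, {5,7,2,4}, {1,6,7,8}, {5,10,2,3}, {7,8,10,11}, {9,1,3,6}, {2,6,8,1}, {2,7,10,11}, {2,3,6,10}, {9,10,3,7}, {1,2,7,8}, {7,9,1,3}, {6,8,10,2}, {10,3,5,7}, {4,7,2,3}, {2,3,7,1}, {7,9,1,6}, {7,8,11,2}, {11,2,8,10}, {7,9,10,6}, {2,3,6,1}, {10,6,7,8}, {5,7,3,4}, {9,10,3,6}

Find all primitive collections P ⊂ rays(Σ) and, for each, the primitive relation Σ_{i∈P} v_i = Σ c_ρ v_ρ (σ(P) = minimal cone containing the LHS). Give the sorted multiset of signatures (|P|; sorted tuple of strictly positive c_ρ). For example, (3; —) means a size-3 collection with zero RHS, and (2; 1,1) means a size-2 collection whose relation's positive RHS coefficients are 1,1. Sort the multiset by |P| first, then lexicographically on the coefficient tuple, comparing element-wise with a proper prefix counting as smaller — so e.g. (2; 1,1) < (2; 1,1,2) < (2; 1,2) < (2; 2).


The 24 primitive collections of Σ (r=11, n=4):

  P={1,10}:  v_{1} + v_{10} = 0  →  sig = (2; —)
  P={2,9}:  v_{2} + v_{9} = 0  →  sig = (2; —)
  P={3,8}:  v_{3} + v_{8} = v_{2}  →  sig = (2; 1)
  P={4,6}:  v_{4} + v_{6} = v_{2} + v_{5}  →  sig = (2; 1,1)
  P={5,6}:  v_{5} + v_{6} = v_{2} + v_{10}  →  sig = (2; 1,1)
  P={8,9}:  v_{8} + v_{9} = v_{6} + v_{7}  →  sig = (2; 1,1)
  P={1,5}:  v_{1} + v_{5} = v_{2} + v_{3} + v_{7}  →  sig = (2; 1,1,1)
  P={1,11}:  v_{1} + v_{11} = v_{2} + v_{7} + v_{8}  →  sig = (2; 1,1,1)
  P={4,9}:  v_{4} + v_{9} = v_{3} + v_{5} + v_{7}  →  sig = (2; 1,1,1)
  P={5,9}:  v_{5} + v_{9} = v_{3} + v_{7} + v_{10}  →  sig = (2; 1,1,1)
  P={9,11}:  v_{9} + v_{11} = v_{7} + v_{8} + v_{10}  →  sig = (2; 1,1,1)
  P={3,11}:  v_{3} + v_{11} = 2·v_{2} + v_{7} + v_{10}  →  sig = (2; 1,1,2)
  P={4,8}:  v_{4} + v_{8} = 2·v_{2} + v_{5} + v_{7}  →  sig = (2; 1,1,2)
  P={5,8}:  v_{5} + v_{8} = 2·v_{2} + v_{7} + v_{10}  →  sig = (2; 1,1,2)
  P={4,11}:  v_{4} + v_{11} = 3·v_{2} + v_{5} + 2·v_{7} + v_{10}  →  sig = (2; 1,1,2,3)
  P={6,11}:  v_{6} + v_{11} = 2·v_{8} + v_{10}  →  sig = (2; 1,2)
  P={4,10}:  v_{4} + v_{10} = 2·v_{5}  →  sig = (2; 2)
  P={1,4}:  v_{1} + v_{4} = 2·v_{2} + 2·v_{3} + 2·v_{7}  →  sig = (2; 2,2,2)
  P={5,11}:  v_{5} + v_{11} = 3·v_{2} + 2·v_{7} + 2·v_{10}  →  sig = (2; 2,2,3)
  P={3,6,7}:  v_{3} + v_{6} + v_{7} = 0  →  sig = (3; —)
  P={2,6,7}:  v_{2} + v_{6} + v_{7} = v_{8}  →  sig = (3; 1)
  P={2,3,5,7}:  v_{2} + v_{3} + v_{5} + v_{7} = v_{4}  →  sig = (4; 1)
  P={2,3,7,10}:  v_{2} + v_{3} + v_{7} + v_{10} = v_{5}  →  sig = (4; 1)
  P={2,7,8,10}:  v_{2} + v_{7} + v_{8} + v_{10} = v_{11}  →  sig = (4; 1)

so the primitive-relation signature multiset is
{ (2; —) ×2,  (2; 1),  (2; 1,1) ×3,  (2; 1,1,1) ×5,  (2; 1,1,2) ×3,  (2; 1,1,2,3),  (2; 1,2),  (2; 2),  (2; 2,2,2),  (2; 2,2,3),  (3; —),  (3; 1),  (4; 1) ×3 }


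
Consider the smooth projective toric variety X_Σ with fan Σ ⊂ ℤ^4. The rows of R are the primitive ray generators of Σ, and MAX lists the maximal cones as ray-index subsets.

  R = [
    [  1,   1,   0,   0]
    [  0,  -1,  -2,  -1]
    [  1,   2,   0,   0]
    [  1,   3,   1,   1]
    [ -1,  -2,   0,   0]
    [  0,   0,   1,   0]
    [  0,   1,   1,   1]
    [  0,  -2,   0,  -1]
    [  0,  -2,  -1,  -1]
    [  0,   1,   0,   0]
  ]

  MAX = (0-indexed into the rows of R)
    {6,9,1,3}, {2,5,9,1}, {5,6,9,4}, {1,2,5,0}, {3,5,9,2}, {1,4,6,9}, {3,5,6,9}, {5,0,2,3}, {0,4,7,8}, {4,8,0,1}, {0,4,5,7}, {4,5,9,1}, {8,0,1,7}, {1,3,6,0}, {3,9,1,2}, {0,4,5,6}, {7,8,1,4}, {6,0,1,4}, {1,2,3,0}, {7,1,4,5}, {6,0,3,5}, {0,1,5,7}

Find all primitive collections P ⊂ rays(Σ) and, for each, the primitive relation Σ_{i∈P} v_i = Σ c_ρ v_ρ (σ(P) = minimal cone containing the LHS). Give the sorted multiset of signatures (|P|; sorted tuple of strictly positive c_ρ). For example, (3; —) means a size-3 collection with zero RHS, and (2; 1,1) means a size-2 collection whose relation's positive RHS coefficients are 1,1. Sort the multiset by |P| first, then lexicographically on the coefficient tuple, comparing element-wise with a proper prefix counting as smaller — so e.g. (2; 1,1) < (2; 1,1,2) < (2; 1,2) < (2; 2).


Primitive collections (17):

  P = {2,4}:  v_{2} + v_{4} = 0 — sig = (2; —)
  P = {0,9}:  v_{0} + v_{9} = v_{2} — sig = (2; 1)
  P = {2,6}:  v_{2} + v_{6} = v_{3} — sig = (2; 1)
  P = {3,4}:  v_{3} + v_{4} = v_{6} — sig = (2; 1)
  P = {3,8}:  v_{3} + v_{8} = v_{0} — sig = (2; 1)
  P = {5,8}:  v_{5} + v_{8} = v_{7} — sig = (2; 1)
  P = {3,7}:  v_{3} + v_{7} = v_{0} + v_{5} — sig = (2; 1,1)
  P = {6,8}:  v_{6} + v_{8} = v_{0} + v_{4} — sig = (2; 1,1)
  P = {8,9}:  v_{8} + v_{9} = v_{1} + v_{5} — sig = (2; 1,1)
  P = {2,8}:  v_{2} + v_{8} = v_{0} + v_{1} + v_{5} — sig = (2; 1,1,1)
  P = {6,7}:  v_{6} + v_{7} = v_{0} + v_{4} + v_{5} — sig = (2; 1,1,1)
  P = {2,7}:  v_{2} + v_{7} = v_{0} + v_{1} + 2·v_{5} — sig = (2; 1,1,2)
  P = {7,9}:  v_{7} + v_{9} = v_{1} + 2·v_{5} — sig = (2; 1,2)
  P = {1,5,6}:  v_{1} + v_{5} + v_{6} = 0 — sig = (3; —)
  P = {1,3,5}:  v_{1} + v_{3} + v_{5} = v_{2} — sig = (3; 1)
  P = {0,1,4,5}:  v_{0} + v_{1} + v_{4} + v_{5} = v_{8} — sig = (4; 1)
  P = {0,1,4,7}:  v_{0} + v_{1} + v_{4} + v_{7} = 2·v_{8} — sig = (4; 2)

Hence PRS(X_Σ) =
[(2; —), (2; 1), (2; 1), (2; 1), (2; 1), (2; 1), (2; 1,1), (2; 1,1), (2; 1,1), (2; 1,1,1), (2; 1,1,1), (2; 1,1,2), (2; 1,2), (3; —), (3; 1), (4; 1), (4; 2)]


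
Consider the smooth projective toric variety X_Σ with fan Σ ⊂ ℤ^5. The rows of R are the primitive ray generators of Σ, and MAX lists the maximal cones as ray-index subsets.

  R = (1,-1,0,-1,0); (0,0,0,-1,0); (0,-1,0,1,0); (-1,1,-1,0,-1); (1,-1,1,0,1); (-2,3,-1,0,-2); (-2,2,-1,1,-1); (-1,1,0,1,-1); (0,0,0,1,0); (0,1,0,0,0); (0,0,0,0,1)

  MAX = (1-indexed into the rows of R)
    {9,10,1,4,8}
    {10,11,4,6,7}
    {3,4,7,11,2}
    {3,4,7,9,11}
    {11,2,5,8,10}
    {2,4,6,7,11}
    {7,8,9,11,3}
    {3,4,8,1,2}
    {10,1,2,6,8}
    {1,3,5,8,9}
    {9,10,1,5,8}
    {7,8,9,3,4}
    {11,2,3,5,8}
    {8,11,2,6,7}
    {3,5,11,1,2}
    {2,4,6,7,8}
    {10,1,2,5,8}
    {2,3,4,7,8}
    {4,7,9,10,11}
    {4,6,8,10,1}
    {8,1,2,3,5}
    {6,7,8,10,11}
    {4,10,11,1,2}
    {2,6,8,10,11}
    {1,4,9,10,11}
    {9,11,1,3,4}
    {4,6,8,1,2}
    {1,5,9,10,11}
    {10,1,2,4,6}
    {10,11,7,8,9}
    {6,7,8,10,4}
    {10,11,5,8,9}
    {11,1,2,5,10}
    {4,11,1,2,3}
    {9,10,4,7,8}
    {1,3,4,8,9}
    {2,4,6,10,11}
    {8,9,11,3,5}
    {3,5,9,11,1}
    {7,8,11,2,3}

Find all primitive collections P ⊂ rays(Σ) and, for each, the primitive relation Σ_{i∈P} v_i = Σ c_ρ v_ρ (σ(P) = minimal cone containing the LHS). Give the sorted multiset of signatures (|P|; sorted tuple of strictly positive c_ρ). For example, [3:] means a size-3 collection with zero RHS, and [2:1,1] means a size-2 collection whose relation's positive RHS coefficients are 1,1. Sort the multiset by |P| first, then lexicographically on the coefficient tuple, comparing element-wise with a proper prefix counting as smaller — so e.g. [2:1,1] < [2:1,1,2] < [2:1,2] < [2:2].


The 13 primitive collections of Σ (r=11, n=5):

  P={2,9}:  v_{2} + v_{9} = 0 — sig = [2:]
  P={4,5}:  v_{4} + v_{5} = 0 — sig = [2:]
  P={1,7}:  v_{1} + v_{7} = v_{4} — sig = [2:1]
  P={3,10}:  v_{3} + v_{10} = v_{9} — sig = [2:1]
  P={3,6}:  v_{3} + v_{6} = v_{4} + v_{8} — sig = [2:1,1]
  P={5,7}:  v_{5} + v_{7} = v_{8} + v_{11} — sig = [2:1,1]
  P={5,6}:  v_{5} + v_{6} = v_{2} + v_{8} + v_{10} — sig = [2:1,1,1]
  P={6,9}:  v_{6} + v_{9} = v_{4} + v_{8} + v_{10} — sig = [2:1,1,1]
  P={1,8,11}:  v_{1} + v_{8} + v_{11} = 0 — sig = [3:]
  P={4,8,11}:  v_{4} + v_{8} + v_{11} = v_{7} — sig = [3:1]
  P={2,7,10}:  v_{2} + v_{7} + v_{10} = v_{6} + v_{11} — sig = [3:1,1]
  P={1,6,11}:  v_{1} + v_{6} + v_{11} = v_{2} + v_{4} + v_{10} — sig = [3:1,1,1]
  P={2,4,8,10}:  v_{2} + v_{4} + v_{8} + v_{10} = v_{6} — sig = [4:1]

Hence PRS(X_Σ) =
{ [2:] ×2,  [2:1] ×2,  [2:1,1] ×2,  [2:1,1,1] ×2,  [3:],  [3:1],  [3:1,1],  [3:1,1,1],  [4:1] }


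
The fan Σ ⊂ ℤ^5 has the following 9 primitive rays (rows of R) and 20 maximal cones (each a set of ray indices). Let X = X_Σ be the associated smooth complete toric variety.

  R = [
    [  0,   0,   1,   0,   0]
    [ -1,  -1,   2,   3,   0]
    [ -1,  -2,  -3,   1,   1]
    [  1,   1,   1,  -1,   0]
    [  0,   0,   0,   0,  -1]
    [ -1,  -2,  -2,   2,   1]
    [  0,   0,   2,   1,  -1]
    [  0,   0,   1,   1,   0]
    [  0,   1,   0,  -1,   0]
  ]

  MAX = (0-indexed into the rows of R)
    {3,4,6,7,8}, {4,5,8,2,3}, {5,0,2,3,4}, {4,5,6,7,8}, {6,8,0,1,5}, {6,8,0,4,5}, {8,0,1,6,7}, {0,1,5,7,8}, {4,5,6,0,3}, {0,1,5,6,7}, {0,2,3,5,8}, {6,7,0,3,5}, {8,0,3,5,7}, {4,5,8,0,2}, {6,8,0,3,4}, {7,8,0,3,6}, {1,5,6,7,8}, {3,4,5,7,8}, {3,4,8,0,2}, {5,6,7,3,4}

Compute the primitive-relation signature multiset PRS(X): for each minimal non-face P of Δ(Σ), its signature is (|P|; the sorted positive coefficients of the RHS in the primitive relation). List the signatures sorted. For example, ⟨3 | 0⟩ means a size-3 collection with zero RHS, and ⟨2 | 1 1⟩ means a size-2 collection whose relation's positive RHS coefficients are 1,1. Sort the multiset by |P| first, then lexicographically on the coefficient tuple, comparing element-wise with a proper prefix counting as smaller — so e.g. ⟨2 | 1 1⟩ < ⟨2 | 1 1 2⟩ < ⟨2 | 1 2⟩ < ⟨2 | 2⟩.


Δ(Σ) — 9 vertices, 9 min non-faces:

  P={2,7}:  v_{2} + v_{7} = v_{5}  ⇒ sig = ⟨2 | 1⟩
  P={2,6}:  v_{2} + v_{6} = v_{0} + v_{4} + v_{5}  ⇒ sig = ⟨2 | 1 1 1⟩
  P={1,2}:  v_{1} + v_{2} = v_{0} + 2·v_{5} + v_{6} + v_{8}  ⇒ sig = ⟨2 | 1 1 1 2⟩
  P={1,4}:  v_{1} + v_{4} = v_{5} + 2·v_{6} + v_{8}  ⇒ sig = ⟨2 | 1 1 2⟩
  P={1,3}:  v_{1} + v_{3} = v_{0} + 2·v_{7}  ⇒ sig = ⟨2 | 1 2⟩
  P={0,4,7}:  v_{0} + v_{4} + v_{7} = v_{6}  ⇒ sig = ⟨3 | 1⟩
  P={3,5,6,8}:  v_{3} + v_{5} + v_{6} + v_{8} = v_{7}  ⇒ sig = ⟨4 | 1⟩
  P={0,3,4,5,8}:  v_{0} + v_{3} + v_{4} + v_{5} + v_{8} = 0  ⇒ sig = ⟨5 | 0⟩
  P={0,5,6,7,8}:  v_{0} + v_{5} + v_{6} + v_{7} + v_{8} = v_{1}  ⇒ sig = ⟨5 | 1⟩

Signatures (|P|; sorted positive RHS coefficients), sorted:
    |P|=2: 5 collections, coeffs (1), (1,1,1), (1,1,1,2), (1,1,2), (1,2)
    |P|=3: 1 collection, coeffs (1)
    |P|=4: 1 collection, coeffs (1)
    |P|=5: 2 collections, coeffs (), (1)


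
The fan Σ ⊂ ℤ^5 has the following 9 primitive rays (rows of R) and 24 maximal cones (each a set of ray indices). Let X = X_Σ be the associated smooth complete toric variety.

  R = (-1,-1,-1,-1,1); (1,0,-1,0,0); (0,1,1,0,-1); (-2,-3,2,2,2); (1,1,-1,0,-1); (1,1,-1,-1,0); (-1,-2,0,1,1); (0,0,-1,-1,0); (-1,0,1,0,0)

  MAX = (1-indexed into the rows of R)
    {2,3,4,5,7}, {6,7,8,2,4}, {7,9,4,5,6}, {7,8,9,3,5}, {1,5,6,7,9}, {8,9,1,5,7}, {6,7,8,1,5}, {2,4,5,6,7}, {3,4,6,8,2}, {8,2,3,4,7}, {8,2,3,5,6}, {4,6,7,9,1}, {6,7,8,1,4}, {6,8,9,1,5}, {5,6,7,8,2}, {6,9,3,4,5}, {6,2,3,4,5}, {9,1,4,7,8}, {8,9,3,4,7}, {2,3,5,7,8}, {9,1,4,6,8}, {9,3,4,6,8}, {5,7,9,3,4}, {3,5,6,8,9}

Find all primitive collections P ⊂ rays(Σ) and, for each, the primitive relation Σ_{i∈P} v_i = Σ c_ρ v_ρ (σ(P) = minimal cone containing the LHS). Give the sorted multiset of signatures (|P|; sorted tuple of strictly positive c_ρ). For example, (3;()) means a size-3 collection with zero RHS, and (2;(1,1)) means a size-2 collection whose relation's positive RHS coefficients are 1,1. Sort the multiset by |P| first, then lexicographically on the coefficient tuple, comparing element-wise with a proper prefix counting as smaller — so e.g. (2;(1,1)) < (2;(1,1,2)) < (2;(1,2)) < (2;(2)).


The 7 primitive collections of Σ (r=9, n=5):

  P={2,9}:  v_{2} + v_{9} = 0  ⇒ sig = (2;())
  P={1,3}:  v_{1} + v_{3} = v_{8} + v_{9}  ⇒ sig = (2;(1,1))
  P={1,2}:  v_{1} + v_{2} = v_{6} + v_{7} + v_{8}  ⇒ sig = (2;(1,1,1))
  P={3,6,7}:  v_{3} + v_{6} + v_{7} = 0  ⇒ sig = (3;())
  P={4,5,8}:  v_{4} + v_{5} + v_{8} = v_{7}  ⇒ sig = (3;(1))
  P={1,4,5}:  v_{1} + v_{4} + v_{5} = v_{6} + 2·v_{7} + v_{9}  ⇒ sig = (3;(1,1,2))
  P={6,7,8,9}:  v_{6} + v_{7} + v_{8} + v_{9} = v_{1}  ⇒ sig = (4;(1))

Hence PRS(X_Σ) =
[(2;()), (2;(1,1)), (2;(1,1,1)), (3;()), (3;(1)), (3;(1,1,2)), (4;(1))]


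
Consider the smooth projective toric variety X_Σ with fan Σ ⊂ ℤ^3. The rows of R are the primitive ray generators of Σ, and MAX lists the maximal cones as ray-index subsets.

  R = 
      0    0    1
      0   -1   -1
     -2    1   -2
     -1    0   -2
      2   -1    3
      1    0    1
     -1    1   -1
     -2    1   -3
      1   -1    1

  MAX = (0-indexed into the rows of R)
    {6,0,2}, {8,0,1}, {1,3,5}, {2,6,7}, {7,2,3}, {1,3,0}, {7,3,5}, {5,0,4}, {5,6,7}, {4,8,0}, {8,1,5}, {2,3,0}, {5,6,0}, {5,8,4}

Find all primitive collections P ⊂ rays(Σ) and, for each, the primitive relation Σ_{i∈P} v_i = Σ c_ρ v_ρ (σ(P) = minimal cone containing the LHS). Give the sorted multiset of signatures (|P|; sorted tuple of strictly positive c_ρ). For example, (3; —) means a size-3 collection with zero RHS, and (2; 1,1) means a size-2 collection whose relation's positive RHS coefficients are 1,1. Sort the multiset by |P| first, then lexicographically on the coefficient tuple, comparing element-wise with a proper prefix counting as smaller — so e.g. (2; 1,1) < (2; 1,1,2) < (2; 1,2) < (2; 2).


Σ has 18 primitive collections:

  P={4,7}:  v_{4} + v_{7} = 0  so sig = (2; —)
  P={6,8}:  v_{6} + v_{8} = 0  so sig = (2; —)
  P={0,7}:  v_{0} + v_{7} = v_{2}  so sig = (2; 1)
  P={1,6}:  v_{1} + v_{6} = v_{3}  so sig = (2; 1)
  P={2,4}:  v_{2} + v_{4} = v_{0}  so sig = (2; 1)
  P={2,5}:  v_{2} + v_{5} = v_{6}  so sig = (2; 1)
  P={3,4}:  v_{3} + v_{4} = v_{8}  so sig = (2; 1)
  P={3,6}:  v_{3} + v_{6} = v_{7}  so sig = (2; 1)
  P={3,8}:  v_{3} + v_{8} = v_{1}  so sig = (2; 1)
  P={7,8}:  v_{7} + v_{8} = v_{3}  so sig = (2; 1)
  P={2,8}:  v_{2} + v_{8} = v_{0} + v_{3}  so sig = (2; 1,1)
  P={4,6}:  v_{4} + v_{6} = v_{0} + v_{5}  so sig = (2; 1,1)
  P={1,2}:  v_{1} + v_{2} = v_{0} + 2·v_{3}  so sig = (2; 1,2)
  P={1,4}:  v_{1} + v_{4} = 2·v_{8}  so sig = (2; 2)
  P={1,7}:  v_{1} + v_{7} = 2·v_{3}  so sig = (2; 2)
  P={0,3,5}:  v_{0} + v_{3} + v_{5} = 0  so sig = (3; —)
  P={0,1,5}:  v_{0} + v_{1} + v_{5} = v_{8}  so sig = (3; 1)
  P={0,5,8}:  v_{0} + v_{5} + v_{8} = v_{4}  so sig = (3; 1)

Signatures (|P|; sorted positive RHS coefficients), sorted:
    |P|=2: 15 collections, coeffs (), (), (1), (1), (1), (1), (1), (1), (1), (1), (1,1), (1,1), (1,2), (2), (2)
    |P|=3: 3 collections, coeffs (), (1), (1)
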